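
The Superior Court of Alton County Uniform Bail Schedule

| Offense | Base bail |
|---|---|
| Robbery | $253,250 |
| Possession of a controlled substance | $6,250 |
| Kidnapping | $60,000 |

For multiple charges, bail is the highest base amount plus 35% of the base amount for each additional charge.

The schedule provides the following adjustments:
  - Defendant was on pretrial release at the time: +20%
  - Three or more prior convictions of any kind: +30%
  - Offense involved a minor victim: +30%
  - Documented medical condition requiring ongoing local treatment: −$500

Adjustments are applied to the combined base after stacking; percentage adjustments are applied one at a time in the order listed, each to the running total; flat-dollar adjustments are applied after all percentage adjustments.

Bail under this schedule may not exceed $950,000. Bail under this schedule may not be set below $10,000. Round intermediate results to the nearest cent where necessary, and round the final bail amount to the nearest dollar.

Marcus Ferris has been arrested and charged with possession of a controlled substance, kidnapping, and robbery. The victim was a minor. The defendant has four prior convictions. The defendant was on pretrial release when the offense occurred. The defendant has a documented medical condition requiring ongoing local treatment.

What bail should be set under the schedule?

$560,115

Base amounts from the schedule: possession of a controlled substance $6,250; kidnapping $60,000; robbery $253,250.
Stacking rule: highest base plus 35% of each additional charge. Highest is robbery at $253,250. Additional: $6,250 × 35% = $2,187.50; $60,000 × 35% = $21,000. Combined base = $253,250 + $23,187.50 = $276,437.50.
Defendant was on pretrial release at the time (+20%): $276,437.50 × 1.2 = $331,725.
Three or more prior convictions of any kind (+30%): $331,725 × 1.3 = $431,242.50.
Offense involved a minor victim (+30%): $431,242.50 × 1.3 = $560,615.25.
Documented medical condition requiring ongoing local treatment (−$500 flat): $560,615.25 − $500 = $560,115.25.
$560,115.25 is within the $950,000 maximum.
$560,115.25 is at or above the $10,000 minimum.
Rounded to the nearest dollar: $560,115.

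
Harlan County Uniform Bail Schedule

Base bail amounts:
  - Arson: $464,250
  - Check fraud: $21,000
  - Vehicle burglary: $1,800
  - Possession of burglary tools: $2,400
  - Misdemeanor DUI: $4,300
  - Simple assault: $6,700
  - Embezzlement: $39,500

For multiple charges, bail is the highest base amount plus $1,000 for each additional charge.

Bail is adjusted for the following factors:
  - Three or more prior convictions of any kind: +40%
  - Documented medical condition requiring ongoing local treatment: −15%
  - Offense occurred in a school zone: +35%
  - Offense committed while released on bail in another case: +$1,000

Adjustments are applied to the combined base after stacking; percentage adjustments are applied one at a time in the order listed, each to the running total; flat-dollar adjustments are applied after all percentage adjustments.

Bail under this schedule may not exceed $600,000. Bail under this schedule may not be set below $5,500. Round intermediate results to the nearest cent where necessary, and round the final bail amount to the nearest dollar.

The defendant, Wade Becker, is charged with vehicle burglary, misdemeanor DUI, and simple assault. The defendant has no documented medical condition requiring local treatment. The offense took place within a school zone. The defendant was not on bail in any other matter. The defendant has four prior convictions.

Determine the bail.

$16,443

Base amounts from the schedule: vehicle burglary $1,800; misdemeanor DUI $4,300; simple assault $6,700.
Stacking rule: highest base plus $1,000 per additional charge. Highest is simple assault at $6,700; 2 additional charges → +$2,000. Combined base = $8,700.
Three or more prior convictions of any kind (+40%): $8,700 × 1.4 = $12,180.
Offense occurred in a school zone (+35%): $12,180 × 1.35 = $16,443.
$16,443 is within the $600,000 maximum.
$16,443 is at or above the $5,500 minimum.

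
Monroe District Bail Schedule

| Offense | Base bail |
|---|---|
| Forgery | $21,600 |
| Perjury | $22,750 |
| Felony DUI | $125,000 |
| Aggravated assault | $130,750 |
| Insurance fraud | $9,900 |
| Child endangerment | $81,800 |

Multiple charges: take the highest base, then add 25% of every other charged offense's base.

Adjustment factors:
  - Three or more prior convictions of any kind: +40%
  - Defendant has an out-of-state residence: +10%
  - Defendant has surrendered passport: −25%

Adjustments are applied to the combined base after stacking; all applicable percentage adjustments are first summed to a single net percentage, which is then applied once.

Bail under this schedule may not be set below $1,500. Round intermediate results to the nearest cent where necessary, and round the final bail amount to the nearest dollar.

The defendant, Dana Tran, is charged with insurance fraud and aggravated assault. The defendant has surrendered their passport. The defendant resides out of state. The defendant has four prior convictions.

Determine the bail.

$166,531

Base amounts from the schedule: insurance fraud $9,900; aggravated assault $130,750.
Stacking rule: highest base plus 25% of each additional charge. Highest is aggravated assault at $130,750. Additional: $9,900 × 25% = $2,475. Combined base = $130,750 + $2,475 = $133,225.
Net percentage adjustment: +40% +10% −25% = +25%. $133,225 × 1.25 = $166,531.25.
$166,531.25 is at or above the $1,500 minimum.
Rounded to the nearest dollar: $166,531.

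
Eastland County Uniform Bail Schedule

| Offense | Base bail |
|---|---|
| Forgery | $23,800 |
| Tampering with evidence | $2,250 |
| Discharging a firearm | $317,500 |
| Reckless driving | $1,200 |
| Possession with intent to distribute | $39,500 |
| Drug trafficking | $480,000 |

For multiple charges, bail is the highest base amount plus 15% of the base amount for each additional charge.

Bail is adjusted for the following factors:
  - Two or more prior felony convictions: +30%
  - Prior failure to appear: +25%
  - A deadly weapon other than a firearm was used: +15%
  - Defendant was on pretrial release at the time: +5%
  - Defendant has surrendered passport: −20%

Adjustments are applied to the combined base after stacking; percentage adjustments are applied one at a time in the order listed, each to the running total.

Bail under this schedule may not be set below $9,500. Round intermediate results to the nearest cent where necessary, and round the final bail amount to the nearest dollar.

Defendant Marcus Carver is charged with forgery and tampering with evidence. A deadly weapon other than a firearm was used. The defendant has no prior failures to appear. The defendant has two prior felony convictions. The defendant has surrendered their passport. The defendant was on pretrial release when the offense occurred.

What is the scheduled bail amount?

$30,312

Base amounts from the schedule: forgery $23,800; tampering with evidence $2,250.
Stacking rule: highest base plus 15% of each additional charge. Highest is forgery at $23,800. Additional: $2,250 × 15% = $337.50. Combined base = $23,800 + $337.50 = $24,137.50.
Two or more prior felony convictions (+30%): $24,137.50 × 1.3 = $31,378.75.
A deadly weapon other than a firearm was used (+15%): $31,378.75 × 1.15 = $36,085.56.
Defendant was on pretrial release at the time (+5%): $36,085.56 × 1.05 = $37,889.84.
Defendant has surrendered passport (−20%): $37,889.84 × 0.8 = $30,311.87.
$30,311.87 is at or above the $9,500 minimum.
Rounded to the nearest dollar: $30,312.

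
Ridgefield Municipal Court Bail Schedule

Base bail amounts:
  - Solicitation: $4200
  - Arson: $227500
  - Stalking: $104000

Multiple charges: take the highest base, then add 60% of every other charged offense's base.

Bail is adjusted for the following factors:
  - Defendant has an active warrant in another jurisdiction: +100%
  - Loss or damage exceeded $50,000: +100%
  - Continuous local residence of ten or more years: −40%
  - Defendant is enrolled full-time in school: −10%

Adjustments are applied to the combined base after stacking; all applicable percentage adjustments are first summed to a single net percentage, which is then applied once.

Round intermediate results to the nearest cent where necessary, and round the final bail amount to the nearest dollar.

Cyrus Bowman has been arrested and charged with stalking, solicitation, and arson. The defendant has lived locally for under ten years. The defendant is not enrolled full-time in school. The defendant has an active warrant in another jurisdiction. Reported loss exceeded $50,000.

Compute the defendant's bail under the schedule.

$877260

Base amounts from the schedule: stalking $104000; solicitation $4200; arson $227500.
Stacking rule: highest base plus 60% of each additional charge. Highest is arson at $227500. Additional: $104000 × 60% = $62400; $4200 × 60% = $2520. Combined base = $227500 + $64920 = $292420.
Net percentage adjustment: +100% +100% = +200%. $292420 × 3 = $877260.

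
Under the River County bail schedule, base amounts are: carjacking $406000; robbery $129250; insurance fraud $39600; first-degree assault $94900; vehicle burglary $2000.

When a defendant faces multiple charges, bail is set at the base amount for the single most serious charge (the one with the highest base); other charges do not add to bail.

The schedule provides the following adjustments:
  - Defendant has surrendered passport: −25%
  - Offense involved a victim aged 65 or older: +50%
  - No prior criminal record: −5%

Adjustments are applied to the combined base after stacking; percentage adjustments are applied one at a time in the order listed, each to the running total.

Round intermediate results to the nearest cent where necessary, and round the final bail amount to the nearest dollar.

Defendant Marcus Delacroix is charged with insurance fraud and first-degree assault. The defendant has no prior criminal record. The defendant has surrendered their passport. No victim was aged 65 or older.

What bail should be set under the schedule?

$67616

Base amounts from the schedule: insurance fraud $39600; first-degree assault $94900.
Stacking rule: use the highest base only. Highest is first-degree assault at $94900. Combined base = $94900.
Defendant has surrendered passport (−25%): $94900 × 0.75 = $71175.
No prior criminal record (−5%): $71175 × 0.95 = $67616.25.
Rounded to the nearest dollar: $67616.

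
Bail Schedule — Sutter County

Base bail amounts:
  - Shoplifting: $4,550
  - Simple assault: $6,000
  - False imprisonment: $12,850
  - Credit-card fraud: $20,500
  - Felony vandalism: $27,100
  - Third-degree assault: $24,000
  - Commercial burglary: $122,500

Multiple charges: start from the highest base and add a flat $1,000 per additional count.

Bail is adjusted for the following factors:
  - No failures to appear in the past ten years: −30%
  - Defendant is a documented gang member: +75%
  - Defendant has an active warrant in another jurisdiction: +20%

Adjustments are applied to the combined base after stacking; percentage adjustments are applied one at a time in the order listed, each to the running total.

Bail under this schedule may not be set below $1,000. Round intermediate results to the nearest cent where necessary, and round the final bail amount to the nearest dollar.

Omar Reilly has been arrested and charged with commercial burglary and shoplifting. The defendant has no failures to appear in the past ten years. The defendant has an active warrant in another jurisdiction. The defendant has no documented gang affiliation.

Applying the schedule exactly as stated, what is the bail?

$103,740

Base amounts from the schedule: commercial burglary $122,500; shoplifting $4,550.
Stacking rule: highest base plus $1,000 per additional charge. Highest is commercial burglary at $122,500; 1 additional charge → +$1,000. Combined base = $123,500.
No failures to appear in the past ten years (−30%): $123,500 × 0.7 = $86,450.
Defendant has an active warrant in another jurisdiction (+20%): $86,450 × 1.2 = $103,740.
$103,740 is at or above the $1,000 minimum.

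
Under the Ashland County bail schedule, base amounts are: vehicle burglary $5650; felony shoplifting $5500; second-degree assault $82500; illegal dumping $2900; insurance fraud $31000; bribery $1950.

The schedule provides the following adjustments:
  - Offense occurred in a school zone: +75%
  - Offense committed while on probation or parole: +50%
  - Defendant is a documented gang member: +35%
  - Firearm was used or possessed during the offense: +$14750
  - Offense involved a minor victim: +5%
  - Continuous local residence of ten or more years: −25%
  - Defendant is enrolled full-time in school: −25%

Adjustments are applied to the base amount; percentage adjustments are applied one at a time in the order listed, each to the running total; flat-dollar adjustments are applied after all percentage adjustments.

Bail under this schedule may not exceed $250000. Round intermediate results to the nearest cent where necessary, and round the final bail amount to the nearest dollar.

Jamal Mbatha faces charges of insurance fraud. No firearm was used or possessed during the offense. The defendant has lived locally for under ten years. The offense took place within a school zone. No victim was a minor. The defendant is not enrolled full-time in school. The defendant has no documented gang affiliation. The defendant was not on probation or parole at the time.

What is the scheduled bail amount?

$54250

Base amounts from the schedule: insurance fraud $31000.
Single charge. Combined base = $31000.
Offense occurred in a school zone (+75%): $31000 × 1.75 = $54250.
$54250 is within the $250000 maximum.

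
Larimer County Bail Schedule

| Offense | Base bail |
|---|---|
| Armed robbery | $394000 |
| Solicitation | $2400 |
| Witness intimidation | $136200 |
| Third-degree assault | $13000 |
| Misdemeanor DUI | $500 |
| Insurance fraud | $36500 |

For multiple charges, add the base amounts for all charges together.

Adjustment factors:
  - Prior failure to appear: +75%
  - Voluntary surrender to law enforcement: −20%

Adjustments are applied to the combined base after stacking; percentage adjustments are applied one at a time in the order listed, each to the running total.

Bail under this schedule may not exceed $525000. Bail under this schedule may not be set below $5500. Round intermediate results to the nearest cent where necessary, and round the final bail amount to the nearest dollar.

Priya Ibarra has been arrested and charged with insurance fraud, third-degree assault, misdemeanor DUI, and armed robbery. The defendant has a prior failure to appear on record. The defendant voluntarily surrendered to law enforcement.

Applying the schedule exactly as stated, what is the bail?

$525000

Base amounts from the schedule: insurance fraud $36500; third-degree assault $13000; misdemeanor DUI $500; armed robbery $394000.
Stacking rule: sum of all bases. $36500 + $13000 + $500 + $394000 = $444000.
Prior failure to appear (+75%): $444000 × 1.75 = $777000.
Voluntary surrender to law enforcement (−20%): $777000 × 0.8 = $621600.
Result $621600 exceeds the maximum of $525000; bail is capped at $525000.
$525000 is at or above the $5500 minimum.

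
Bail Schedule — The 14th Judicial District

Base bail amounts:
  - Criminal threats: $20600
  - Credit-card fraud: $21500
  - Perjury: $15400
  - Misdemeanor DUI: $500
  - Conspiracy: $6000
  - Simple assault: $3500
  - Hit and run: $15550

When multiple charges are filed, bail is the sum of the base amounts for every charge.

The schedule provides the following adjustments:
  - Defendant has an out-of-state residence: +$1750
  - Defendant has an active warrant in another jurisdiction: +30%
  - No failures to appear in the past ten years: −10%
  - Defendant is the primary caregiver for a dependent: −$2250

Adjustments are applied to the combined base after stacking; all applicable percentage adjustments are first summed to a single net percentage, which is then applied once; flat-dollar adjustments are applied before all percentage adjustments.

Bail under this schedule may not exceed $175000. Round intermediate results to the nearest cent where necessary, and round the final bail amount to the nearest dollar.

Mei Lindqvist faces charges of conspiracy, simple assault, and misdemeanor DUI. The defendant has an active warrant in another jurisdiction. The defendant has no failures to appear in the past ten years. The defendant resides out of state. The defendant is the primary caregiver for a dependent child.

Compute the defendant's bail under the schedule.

Base amounts from the schedule: conspiracy $6000; simple assault $3500; misdemeanor DUI $500.
Stacking rule: sum of all bases. $6000 + $3500 + $500 = $10000.
Defendant has an out-of-state residence (+$1750 flat): $10000 + $1750 = $11750.
Defendant is the primary caregiver for a dependent (−$2250 flat): $11750 − $2250 = $9500.
Net percentage adjustment: +30% −10% = +20%. $9500 × 1.2 = $11400.
$11400 is within the $175000 maximum.

$11400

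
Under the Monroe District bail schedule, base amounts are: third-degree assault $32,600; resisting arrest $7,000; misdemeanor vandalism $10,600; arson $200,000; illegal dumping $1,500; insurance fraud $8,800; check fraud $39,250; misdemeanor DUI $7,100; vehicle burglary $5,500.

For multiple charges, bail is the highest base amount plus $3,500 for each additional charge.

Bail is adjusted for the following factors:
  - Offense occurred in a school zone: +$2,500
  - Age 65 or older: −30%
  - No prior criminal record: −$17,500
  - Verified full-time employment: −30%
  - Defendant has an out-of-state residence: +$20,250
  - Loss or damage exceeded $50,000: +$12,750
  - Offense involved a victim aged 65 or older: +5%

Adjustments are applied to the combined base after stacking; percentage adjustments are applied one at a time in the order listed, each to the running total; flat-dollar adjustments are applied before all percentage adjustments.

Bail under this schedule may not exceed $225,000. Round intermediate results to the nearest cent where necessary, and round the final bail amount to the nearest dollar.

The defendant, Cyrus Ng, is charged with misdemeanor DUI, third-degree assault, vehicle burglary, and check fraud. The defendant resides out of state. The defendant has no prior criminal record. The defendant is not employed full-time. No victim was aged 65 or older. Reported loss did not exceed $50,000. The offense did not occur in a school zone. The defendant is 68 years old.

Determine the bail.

$36,750

Base amounts from the schedule: misdemeanor DUI $7,100; third-degree assault $32,600; vehicle burglary $5,500; check fraud $39,250.
Stacking rule: highest base plus $3,500 per additional charge. Highest is check fraud at $39,250; 3 additional charges → +$10,500. Combined base = $49,750.
No prior criminal record (−$17,500 flat): $49,750 − $17,500 = $32,250.
Defendant has an out-of-state residence (+$20,250 flat): $32,250 + $20,250 = $52,500.
Age 65 or older (−30%): $52,500 × 0.7 = $36,750.
$36,750 is within the $225,000 maximum.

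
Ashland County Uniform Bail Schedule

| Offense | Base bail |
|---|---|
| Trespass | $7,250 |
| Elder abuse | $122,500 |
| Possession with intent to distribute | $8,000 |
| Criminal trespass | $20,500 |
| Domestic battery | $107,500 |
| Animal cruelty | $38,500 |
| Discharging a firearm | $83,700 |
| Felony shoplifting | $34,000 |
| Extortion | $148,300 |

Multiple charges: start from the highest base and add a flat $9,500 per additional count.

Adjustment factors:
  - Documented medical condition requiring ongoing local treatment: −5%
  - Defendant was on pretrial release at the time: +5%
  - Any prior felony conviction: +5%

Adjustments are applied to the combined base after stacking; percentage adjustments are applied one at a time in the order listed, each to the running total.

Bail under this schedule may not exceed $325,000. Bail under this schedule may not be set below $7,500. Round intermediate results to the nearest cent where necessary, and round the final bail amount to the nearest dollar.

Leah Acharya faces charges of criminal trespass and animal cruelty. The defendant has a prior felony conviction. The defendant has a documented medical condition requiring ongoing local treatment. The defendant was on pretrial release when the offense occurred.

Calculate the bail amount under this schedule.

$50,274

Base amounts from the schedule: criminal trespass $20,500; animal cruelty $38,500.
Stacking rule: highest base plus $9,500 per additional charge. Highest is animal cruelty at $38,500; 1 additional charge → +$9,500. Combined base = $48,000.
Documented medical condition requiring ongoing local treatment (−5%): $48,000 × 0.95 = $45,600.
Defendant was on pretrial release at the time (+5%): $45,600 × 1.05 = $47,880.
Any prior felony conviction (+5%): $47,880 × 1.05 = $50,274.
$50,274 is within the $325,000 maximum.
$50,274 is at or above the $7,500 minimum.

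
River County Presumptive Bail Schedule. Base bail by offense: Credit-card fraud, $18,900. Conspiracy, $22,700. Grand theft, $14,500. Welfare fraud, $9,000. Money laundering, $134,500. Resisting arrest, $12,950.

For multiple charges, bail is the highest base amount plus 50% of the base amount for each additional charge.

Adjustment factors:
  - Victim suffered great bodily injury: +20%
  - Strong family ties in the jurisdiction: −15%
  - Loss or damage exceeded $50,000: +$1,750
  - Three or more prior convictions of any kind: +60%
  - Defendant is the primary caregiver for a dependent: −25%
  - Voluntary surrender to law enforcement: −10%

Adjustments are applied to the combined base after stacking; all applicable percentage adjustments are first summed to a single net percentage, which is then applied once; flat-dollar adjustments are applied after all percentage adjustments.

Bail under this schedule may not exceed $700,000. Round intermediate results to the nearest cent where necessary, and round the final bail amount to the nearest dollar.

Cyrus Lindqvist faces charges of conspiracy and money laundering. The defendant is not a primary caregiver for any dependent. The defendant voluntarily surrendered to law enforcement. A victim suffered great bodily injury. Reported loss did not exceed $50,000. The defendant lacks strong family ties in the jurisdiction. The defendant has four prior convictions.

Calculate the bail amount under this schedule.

Base amounts from the schedule: conspiracy $22,700; money laundering $134,500.
Stacking rule: highest base plus 50% of each additional charge. Highest is money laundering at $134,500. Additional: $22,700 × 50% = $11,350. Combined base = $134,500 + $11,350 = $145,850.
Net percentage adjustment: +20% +60% −10% = +70%. $145,850 × 1.7 = $247,945.
$247,945 is within the $700,000 maximum.

$247,945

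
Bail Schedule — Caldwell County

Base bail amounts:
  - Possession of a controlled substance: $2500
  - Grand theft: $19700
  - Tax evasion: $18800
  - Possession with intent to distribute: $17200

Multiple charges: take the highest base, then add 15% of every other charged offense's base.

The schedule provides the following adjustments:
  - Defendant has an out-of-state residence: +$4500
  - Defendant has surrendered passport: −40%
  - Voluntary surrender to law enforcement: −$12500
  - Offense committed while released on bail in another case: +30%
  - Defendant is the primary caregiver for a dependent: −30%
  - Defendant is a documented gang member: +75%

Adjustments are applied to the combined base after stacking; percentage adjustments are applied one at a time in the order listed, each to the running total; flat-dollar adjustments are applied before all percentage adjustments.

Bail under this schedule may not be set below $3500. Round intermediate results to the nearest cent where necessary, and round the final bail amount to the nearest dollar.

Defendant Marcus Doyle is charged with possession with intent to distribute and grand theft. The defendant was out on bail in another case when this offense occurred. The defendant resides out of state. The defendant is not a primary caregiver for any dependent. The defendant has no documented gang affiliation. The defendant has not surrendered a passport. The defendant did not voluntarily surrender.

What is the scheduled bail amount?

$34814

Base amounts from the schedule: possession with intent to distribute $17200; grand theft $19700.
Stacking rule: highest base plus 15% of each additional charge. Highest is grand theft at $19700. Additional: $17200 × 15% = $2580. Combined base = $19700 + $2580 = $22280.
Defendant has an out-of-state residence (+$4500 flat): $22280 + $4500 = $26780.
Offense committed while released on bail in another case (+30%): $26780 × 1.3 = $34814.
$34814 is at or above the $3500 minimum.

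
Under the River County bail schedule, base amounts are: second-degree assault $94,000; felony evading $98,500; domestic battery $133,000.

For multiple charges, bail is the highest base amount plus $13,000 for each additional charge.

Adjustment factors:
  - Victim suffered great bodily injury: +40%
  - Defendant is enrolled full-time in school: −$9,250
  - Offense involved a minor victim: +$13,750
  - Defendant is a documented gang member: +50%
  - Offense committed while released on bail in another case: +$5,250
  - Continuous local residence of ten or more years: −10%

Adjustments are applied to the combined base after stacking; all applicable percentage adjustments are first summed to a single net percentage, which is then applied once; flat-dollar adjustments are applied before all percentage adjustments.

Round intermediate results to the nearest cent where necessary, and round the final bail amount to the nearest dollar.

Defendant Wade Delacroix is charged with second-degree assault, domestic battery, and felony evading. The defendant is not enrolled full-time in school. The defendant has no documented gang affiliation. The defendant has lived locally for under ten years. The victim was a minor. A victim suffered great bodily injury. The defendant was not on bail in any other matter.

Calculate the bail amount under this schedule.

Base amounts from the schedule: second-degree assault $94,000; domestic battery $133,000; felony evading $98,500.
Stacking rule: highest base plus $13,000 per additional charge. Highest is domestic battery at $133,000; 2 additional charges → +$26,000. Combined base = $159,000.
Offense involved a minor victim (+$13,750 flat): $159,000 + $13,750 = $172,750.
Victim suffered great bodily injury (+40%): $172,750 × 1.4 = $241,850.

$241,850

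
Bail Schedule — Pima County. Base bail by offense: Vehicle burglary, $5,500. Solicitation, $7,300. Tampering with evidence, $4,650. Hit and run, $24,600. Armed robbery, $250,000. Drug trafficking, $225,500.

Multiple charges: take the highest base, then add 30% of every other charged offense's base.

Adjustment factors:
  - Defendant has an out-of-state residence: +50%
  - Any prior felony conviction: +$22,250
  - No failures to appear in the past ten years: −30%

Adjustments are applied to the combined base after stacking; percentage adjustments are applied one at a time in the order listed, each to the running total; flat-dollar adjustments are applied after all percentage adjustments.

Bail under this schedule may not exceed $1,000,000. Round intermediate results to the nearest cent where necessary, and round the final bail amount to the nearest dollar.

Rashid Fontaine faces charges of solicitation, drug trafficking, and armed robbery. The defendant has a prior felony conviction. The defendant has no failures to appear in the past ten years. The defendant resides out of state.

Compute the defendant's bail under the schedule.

$358,082

Base amounts from the schedule: solicitation $7,300; drug trafficking $225,500; armed robbery $250,000.
Stacking rule: highest base plus 30% of each additional charge. Highest is armed robbery at $250,000. Additional: $7,300 × 30% = $2,190; $225,500 × 30% = $67,650. Combined base = $250,000 + $69,840 = $319,840.
Defendant has an out-of-state residence (+50%): $319,840 × 1.5 = $479,760.
No failures to appear in the past ten years (−30%): $479,760 × 0.7 = $335,832.
Any prior felony conviction (+$22,250 flat): $335,832 + $22,250 = $358,082.
$358,082 is within the $1,000,000 maximum.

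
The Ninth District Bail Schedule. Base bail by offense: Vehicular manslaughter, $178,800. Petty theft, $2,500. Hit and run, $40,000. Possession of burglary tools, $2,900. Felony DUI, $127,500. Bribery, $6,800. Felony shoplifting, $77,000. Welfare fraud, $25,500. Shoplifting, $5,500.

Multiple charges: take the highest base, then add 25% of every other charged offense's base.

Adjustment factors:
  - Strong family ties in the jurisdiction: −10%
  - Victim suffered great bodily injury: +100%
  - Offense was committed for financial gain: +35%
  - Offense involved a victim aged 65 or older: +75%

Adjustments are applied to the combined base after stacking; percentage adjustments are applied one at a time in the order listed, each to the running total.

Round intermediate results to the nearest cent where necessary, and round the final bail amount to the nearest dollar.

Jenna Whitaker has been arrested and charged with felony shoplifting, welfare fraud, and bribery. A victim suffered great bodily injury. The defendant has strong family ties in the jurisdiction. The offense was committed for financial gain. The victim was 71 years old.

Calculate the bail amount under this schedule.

$361,781

Base amounts from the schedule: felony shoplifting $77,000; welfare fraud $25,500; bribery $6,800.
Stacking rule: highest base plus 25% of each additional charge. Highest is felony shoplifting at $77,000. Additional: $25,500 × 25% = $6,375; $6,800 × 25% = $1,700. Combined base = $77,000 + $8,075 = $85,075.
Strong family ties in the jurisdiction (−10%): $85,075 × 0.9 = $76,567.50.
Victim suffered great bodily injury (+100%): $76,567.50 × 2 = $153,135.
Offense was committed for financial gain (+35%): $153,135 × 1.35 = $206,732.25.
Offense involved a victim aged 65 or older (+75%): $206,732.25 × 1.75 = $361,781.44.
Rounded to the nearest dollar: $361,781.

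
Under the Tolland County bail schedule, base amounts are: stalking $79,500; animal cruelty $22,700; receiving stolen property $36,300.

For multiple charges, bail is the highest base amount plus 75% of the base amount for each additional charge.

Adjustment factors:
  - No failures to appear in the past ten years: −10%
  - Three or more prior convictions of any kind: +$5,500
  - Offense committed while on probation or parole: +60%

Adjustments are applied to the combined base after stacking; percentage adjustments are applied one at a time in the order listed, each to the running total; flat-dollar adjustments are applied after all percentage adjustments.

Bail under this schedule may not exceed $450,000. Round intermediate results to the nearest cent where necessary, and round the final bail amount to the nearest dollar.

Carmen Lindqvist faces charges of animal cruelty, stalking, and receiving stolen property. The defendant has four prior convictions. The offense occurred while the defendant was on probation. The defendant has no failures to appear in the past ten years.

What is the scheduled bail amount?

$183,700

Base amounts from the schedule: animal cruelty $22,700; stalking $79,500; receiving stolen property $36,300.
Stacking rule: highest base plus 75% of each additional charge. Highest is stalking at $79,500. Additional: $22,700 × 75% = $17,025; $36,300 × 75% = $27,225. Combined base = $79,500 + $44,250 = $123,750.
No failures to appear in the past ten years (−10%): $123,750 × 0.9 = $111,375.
Offense committed while on probation or parole (+60%): $111,375 × 1.6 = $178,200.
Three or more prior convictions of any kind (+$5,500 flat): $178,200 + $5,500 = $183,700.
$183,700 is within the $450,000 maximum.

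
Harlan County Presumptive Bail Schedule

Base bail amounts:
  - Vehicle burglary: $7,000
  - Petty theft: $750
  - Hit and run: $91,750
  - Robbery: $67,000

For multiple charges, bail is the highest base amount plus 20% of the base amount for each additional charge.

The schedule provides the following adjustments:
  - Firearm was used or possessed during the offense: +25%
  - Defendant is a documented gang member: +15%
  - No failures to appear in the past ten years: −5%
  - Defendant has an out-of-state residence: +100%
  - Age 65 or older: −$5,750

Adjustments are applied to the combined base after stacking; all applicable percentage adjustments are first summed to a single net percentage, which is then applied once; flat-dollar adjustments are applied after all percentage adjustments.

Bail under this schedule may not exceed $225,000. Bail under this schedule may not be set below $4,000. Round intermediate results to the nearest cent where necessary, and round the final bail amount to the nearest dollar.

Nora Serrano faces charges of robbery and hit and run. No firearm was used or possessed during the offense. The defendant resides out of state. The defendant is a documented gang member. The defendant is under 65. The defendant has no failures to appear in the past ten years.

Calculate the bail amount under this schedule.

$220,815

Base amounts from the schedule: robbery $67,000; hit and run $91,750.
Stacking rule: highest base plus 20% of each additional charge. Highest is hit and run at $91,750. Additional: $67,000 × 20% = $13,400. Combined base = $91,750 + $13,400 = $105,150.
Net percentage adjustment: +15% −5% +100% = +110%. $105,150 × 2.1 = $220,815.
$220,815 is within the $225,000 maximum.
$220,815 is at or above the $4,000 minimum.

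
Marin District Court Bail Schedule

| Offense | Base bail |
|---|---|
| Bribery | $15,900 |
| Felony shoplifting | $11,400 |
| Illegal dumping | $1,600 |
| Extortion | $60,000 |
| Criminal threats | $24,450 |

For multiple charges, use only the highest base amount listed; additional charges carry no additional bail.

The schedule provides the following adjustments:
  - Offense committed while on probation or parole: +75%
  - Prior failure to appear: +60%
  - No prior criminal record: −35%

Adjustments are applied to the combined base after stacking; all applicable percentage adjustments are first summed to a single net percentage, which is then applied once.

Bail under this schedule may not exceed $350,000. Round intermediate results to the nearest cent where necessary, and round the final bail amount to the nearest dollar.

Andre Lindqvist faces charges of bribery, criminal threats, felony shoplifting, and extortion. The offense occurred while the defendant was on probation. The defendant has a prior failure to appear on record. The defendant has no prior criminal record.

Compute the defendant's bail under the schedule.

Base amounts from the schedule: bribery $15,900; criminal threats $24,450; felony shoplifting $11,400; extortion $60,000.
Stacking rule: use the highest base only. Highest is extortion at $60,000. Combined base = $60,000.
Net percentage adjustment: +75% +60% −35% = +100%. $60,000 × 2 = $120,000.
$120,000 is within the $350,000 maximum.

$120,000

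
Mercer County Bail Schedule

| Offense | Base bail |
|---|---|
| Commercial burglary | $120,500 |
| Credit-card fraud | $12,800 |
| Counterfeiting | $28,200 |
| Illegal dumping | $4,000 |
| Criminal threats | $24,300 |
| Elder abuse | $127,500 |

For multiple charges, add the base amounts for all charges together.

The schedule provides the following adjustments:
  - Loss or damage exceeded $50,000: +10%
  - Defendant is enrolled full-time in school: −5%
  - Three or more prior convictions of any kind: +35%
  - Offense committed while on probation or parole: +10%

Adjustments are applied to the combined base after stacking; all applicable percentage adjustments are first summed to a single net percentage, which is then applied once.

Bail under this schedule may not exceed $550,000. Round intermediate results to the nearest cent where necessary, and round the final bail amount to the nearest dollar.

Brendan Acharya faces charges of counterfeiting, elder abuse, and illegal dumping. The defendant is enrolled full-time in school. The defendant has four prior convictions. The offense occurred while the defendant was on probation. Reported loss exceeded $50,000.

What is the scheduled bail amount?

Base amounts from the schedule: counterfeiting $28,200; elder abuse $127,500; illegal dumping $4,000.
Stacking rule: sum of all bases. $28,200 + $127,500 + $4,000 = $159,700.
Net percentage adjustment: +10% −5% +35% +10% = +50%. $159,700 × 1.5 = $239,550.
$239,550 is within the $550,000 maximum.

$239,550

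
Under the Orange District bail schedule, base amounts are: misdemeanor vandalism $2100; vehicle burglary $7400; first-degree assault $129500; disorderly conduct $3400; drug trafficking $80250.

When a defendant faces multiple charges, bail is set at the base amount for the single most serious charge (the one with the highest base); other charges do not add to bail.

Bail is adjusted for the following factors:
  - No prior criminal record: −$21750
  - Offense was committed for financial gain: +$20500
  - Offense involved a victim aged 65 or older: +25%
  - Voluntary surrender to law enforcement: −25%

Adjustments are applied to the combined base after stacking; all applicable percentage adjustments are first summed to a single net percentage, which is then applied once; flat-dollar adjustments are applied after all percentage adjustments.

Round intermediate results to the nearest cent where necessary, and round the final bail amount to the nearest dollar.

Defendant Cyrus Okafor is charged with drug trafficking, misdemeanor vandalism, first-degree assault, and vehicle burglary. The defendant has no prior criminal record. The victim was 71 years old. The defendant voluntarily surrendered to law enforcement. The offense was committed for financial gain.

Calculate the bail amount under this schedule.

Base amounts from the schedule: drug trafficking $80250; misdemeanor vandalism $2100; first-degree assault $129500; vehicle burglary $7400.
Stacking rule: use the highest base only. Highest is first-degree assault at $129500. Combined base = $129500.
Net percentage adjustment: +25% −25% = +0%. $129500 × 1 = $129500.
No prior criminal record (−$21750 flat): $129500 − $21750 = $107750.
Offense was committed for financial gain (+$20500 flat): $107750 + $20500 = $128250.

$128250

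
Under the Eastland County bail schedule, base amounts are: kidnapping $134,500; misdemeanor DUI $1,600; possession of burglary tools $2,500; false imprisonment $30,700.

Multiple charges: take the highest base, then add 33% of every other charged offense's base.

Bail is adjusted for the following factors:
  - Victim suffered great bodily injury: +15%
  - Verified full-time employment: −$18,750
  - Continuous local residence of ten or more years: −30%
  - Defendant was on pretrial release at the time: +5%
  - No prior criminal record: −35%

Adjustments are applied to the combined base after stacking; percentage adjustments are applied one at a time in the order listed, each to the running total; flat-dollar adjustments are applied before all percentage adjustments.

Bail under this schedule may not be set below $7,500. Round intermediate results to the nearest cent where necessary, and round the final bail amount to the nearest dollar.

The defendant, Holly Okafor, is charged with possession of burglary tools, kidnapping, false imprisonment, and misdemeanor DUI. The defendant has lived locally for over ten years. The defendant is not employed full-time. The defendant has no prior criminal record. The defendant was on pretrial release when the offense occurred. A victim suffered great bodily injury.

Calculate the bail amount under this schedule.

$80,205

Base amounts from the schedule: possession of burglary tools $2,500; kidnapping $134,500; false imprisonment $30,700; misdemeanor DUI $1,600.
Stacking rule: highest base plus 33% of each additional charge. Highest is kidnapping at $134,500. Additional: $2,500 × 33% = $825; $30,700 × 33% = $10,131; $1,600 × 33% = $528. Combined base = $134,500 + $11,484 = $145,984.
Victim suffered great bodily injury (+15%): $145,984 × 1.15 = $167,881.60.
Continuous local residence of ten or more years (−30%): $167,881.60 × 0.7 = $117,517.12.
Defendant was on pretrial release at the time (+5%): $117,517.12 × 1.05 = $123,392.98.
No prior criminal record (−35%): $123,392.98 × 0.65 = $80,205.44.
$80,205.44 is at or above the $7,500 minimum.
Rounded to the nearest dollar: $80,205.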